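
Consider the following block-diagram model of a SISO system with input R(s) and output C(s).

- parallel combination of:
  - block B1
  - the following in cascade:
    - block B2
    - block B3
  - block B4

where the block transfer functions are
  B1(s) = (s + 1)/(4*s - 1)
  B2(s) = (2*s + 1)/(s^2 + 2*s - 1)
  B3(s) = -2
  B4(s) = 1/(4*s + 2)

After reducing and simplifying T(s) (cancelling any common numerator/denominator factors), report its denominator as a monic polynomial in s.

The answer is s^4 + 9*s^3/4 - 5*s^2/8 - s/2 + 1/8.

Reasoning:
1. cascade B2, B3; result (-4*s - 2)/(s^2 + 2*s - 1)
2. reduce the parallel group B1, (B2*B3), B4; result (4*s^4 - 46*s^3 - 31*s^2 - 8*s + 3)/(16*s^4 + 36*s^3 - 10*s^2 - 8*s + 2)
T(s) is the step-2 result (common factors already cancelled). Leading coefficient of the denominator: 16. Divide through by 16 for the monic polynomial.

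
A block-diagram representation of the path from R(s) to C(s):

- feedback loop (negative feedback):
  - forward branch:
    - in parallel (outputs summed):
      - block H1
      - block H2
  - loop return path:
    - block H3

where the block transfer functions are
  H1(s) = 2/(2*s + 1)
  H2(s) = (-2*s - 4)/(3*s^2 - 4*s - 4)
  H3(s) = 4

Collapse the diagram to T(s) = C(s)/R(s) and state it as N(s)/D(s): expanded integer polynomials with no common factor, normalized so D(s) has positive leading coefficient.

Reducing step by step:

Step 1: reduce the parallel group H1, H2: (2*s^2 - 18*s - 12)/(6*s^3 - 5*s^2 - 12*s - 4)
Step 2: close the feedback loop around (H1+H2), H3, giving the overall T(s)

Answer: (2*s^2 - 18*s - 12)/(6*s^3 + 3*s^2 - 84*s - 52)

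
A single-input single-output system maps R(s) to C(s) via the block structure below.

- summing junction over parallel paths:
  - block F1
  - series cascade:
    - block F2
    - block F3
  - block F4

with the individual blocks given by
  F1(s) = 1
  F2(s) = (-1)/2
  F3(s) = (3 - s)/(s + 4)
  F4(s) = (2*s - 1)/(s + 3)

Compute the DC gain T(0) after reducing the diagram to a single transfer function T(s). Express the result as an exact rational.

Step 1: cascade F2, F3 -> (s - 3)/(2*s + 8)
Step 2: add F1, (F2*F3), F4 (parallel) -> (7*s^2 + 28*s + 7)/(2*s^2 + 14*s + 24)
That last expression is T(s); at s = 0 only the constant terms survive, so T(0) = 7/24.

Hence the answer: 7/24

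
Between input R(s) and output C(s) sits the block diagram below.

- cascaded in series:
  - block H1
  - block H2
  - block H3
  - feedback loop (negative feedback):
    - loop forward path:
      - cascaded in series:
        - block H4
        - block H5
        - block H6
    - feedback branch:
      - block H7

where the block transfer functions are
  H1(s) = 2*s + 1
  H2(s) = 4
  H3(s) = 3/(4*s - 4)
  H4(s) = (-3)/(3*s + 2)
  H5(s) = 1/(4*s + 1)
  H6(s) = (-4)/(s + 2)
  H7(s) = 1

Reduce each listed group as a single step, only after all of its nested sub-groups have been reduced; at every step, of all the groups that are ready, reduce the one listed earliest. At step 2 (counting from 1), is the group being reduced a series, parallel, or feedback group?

Step 1 - cascade H4, H5, H6
Step 2 - reduce the feedback loop with forward (H4*H5*H6) and return H7
Step 3 - series reduction of H1, H2, H3, [(H4*H5*H6)/(1+(H4*H5*H6)*H7)]
So the answer for step 2 is feedback.

Therefore the answer is feedback.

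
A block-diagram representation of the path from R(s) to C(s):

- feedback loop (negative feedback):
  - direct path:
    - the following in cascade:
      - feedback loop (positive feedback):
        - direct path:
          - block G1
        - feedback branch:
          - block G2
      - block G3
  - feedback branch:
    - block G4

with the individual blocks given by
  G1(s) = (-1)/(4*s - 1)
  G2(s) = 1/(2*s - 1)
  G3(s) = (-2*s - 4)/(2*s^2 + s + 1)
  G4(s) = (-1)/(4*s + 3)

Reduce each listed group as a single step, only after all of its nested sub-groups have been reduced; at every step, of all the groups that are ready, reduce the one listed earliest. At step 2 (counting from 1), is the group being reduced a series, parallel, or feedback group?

Answer: series

Working:
Step 1. feedback reduction of G1, G2
Step 2. cascade [G1/(1-G1*G2)], G3
Step 3. close the feedback loop around ([G1/(1-G1*G2)]*G3), G4
So the answer for step 2 is series.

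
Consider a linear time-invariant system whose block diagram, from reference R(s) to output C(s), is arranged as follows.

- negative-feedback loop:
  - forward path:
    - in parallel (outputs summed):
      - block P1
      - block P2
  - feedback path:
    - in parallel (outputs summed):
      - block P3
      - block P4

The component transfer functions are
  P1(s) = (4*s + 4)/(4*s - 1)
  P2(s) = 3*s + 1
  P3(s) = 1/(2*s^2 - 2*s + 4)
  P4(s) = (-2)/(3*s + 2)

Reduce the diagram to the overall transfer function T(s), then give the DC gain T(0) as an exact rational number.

Answer: -12/13

Working:
Step 1. parallel reduction of P1, P2 -> (12*s^2 + 5*s + 3)/(4*s - 1)
Step 2. combine P3, P4 in parallel -> (-4*s^2 + 7*s - 6)/(6*s^3 - 2*s^2 + 8*s + 8)
Step 3. feedback reduction of (P1+P2), (P3+P4) -> (-72*s^5 - 6*s^4 - 104*s^3 - 130*s^2 - 64*s - 24)/(24*s^4 - 50*s^3 + 15*s^2 - 15*s + 26)
The step-3 result is T(s). Setting s = 0: T(0) = -24/26 = -12/13.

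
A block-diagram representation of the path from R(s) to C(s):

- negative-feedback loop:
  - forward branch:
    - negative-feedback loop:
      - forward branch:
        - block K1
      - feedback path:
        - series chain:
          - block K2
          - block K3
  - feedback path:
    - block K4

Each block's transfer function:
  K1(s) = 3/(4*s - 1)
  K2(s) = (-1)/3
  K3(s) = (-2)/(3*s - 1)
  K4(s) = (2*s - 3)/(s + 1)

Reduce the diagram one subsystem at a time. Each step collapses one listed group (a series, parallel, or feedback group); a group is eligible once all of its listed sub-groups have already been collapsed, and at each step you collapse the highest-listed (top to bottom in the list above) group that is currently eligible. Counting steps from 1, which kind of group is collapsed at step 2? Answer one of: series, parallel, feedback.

Answer: feedback

Working:
Step 1: multiply K2, K3 (series)
Step 2: collapse the loop (K1 forward, (K2*K3) return)
Step 3: collapse the loop ([K1/(1+K1*(K2*K3))] forward, K4 return)
So the answer for step 2 is feedback.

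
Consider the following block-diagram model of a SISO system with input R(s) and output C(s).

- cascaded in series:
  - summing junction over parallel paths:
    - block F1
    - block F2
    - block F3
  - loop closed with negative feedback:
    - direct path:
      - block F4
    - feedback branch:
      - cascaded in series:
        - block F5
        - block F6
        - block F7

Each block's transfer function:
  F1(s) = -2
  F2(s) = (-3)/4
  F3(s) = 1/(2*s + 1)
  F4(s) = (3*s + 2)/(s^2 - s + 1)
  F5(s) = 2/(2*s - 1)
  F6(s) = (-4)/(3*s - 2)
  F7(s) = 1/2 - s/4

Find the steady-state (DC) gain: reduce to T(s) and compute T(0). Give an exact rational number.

First reduce the diagram to T(s).

(1) parallel reduction of F1, F2, F3 -> (-22*s - 7)/(8*s + 4)
(2) reduce the series chain F5, F6, F7 -> (2*s - 4)/(6*s^2 - 7*s + 2)
(3) apply the feedback formula to F4, (F5*F6*F7) -> (18*s^3 - 9*s^2 - 8*s + 4)/(6*s^4 - 13*s^3 + 21*s^2 - 17*s - 6)
(4) series reduction of (F1+F2+F3), [F4/(1+F4*(F5*F6*F7))] -> (-396*s^4 + 72*s^3 + 239*s^2 - 32*s - 28)/(48*s^5 - 80*s^4 + 116*s^3 - 52*s^2 - 116*s - 24)
Evaluating the step-4 result (the overall T(s)) at s = 0 gives T(0) = -28/(-24) = 7/6.

Answer: 7/6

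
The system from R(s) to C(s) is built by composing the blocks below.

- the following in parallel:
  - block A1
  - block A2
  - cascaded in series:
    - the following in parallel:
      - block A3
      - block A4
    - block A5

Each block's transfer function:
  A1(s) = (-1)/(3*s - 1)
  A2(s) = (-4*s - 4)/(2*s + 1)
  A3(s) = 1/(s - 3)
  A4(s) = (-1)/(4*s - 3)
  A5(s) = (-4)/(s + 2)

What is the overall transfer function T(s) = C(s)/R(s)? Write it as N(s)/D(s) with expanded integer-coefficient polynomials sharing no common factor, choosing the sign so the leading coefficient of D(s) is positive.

Reducing step by step:

Step 1: reduce the parallel group A3, A4: (3*s)/(4*s^2 - 15*s + 9)
Step 2: multiply (A3+A4), A5 (series): (-12*s)/(4*s^3 - 7*s^2 - 21*s + 18)
Step 3: parallel reduction of A1, A2, ((A3+A4)*A5), giving the overall T(s)

Answer: (-48*s^5 + 44*s^4 + 262*s^3 - 39*s^2 - 231*s + 54)/(24*s^5 - 38*s^4 - 137*s^3 + 94*s^2 + 39*s - 18)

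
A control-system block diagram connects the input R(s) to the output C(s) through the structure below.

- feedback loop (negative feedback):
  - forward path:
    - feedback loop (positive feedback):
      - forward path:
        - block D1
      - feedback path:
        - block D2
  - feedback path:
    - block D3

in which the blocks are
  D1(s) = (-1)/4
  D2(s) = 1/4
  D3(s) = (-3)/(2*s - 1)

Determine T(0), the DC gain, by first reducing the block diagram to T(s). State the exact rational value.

Reducing step by step:

(1) feedback reduction of D1, D2 gives (-4)/17
(2) feedback reduction of [D1/(1-D1*D2)], D3 gives (4 - 8*s)/(34*s - 5)
DC gain: substitute s = 0 into T(s) from step 2: T(0) = 4/(-5) = -4/5.

Answer: -4/5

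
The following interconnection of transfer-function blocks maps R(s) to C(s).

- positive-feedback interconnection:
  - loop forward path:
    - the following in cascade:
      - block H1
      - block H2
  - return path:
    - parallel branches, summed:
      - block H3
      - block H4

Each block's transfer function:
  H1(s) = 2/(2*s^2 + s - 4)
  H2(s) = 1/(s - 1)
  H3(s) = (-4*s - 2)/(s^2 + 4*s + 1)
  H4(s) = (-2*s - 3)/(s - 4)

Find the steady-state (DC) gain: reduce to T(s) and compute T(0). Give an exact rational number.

Step 1: cascade H1, H2, giving 2/(2*s^3 - s^2 - 5*s + 4)
Step 2: combine H3, H4 in parallel, giving (-2*s^3 - 15*s^2 + 5)/(s^3 - 15*s - 4)
Step 3: feedback reduction of (H1*H2), (H3+H4), giving (2*s^3 - 30*s - 8)/(2*s^6 - s^5 - 35*s^4 + 15*s^3 + 109*s^2 - 40*s - 26)
DC gain: substitute s = 0 into T(s) from step 3: T(0) = -8/(-26) = 4/13.

Answer: 4/13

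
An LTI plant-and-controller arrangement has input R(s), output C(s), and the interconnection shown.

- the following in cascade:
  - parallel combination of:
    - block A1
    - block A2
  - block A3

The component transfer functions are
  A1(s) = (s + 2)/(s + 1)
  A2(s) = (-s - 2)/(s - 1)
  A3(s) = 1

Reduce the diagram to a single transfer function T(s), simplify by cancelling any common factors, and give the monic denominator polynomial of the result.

1. add A1, A2 (parallel) = (-2*s - 4)/(s^2 - 1)
2. reduce the series chain (A1+A2), A3 = (-2*s - 4)/(s^2 - 1)
That last expression is T(s), already simplified, and its denominator is already monic.

Hence the answer: s^2 - 1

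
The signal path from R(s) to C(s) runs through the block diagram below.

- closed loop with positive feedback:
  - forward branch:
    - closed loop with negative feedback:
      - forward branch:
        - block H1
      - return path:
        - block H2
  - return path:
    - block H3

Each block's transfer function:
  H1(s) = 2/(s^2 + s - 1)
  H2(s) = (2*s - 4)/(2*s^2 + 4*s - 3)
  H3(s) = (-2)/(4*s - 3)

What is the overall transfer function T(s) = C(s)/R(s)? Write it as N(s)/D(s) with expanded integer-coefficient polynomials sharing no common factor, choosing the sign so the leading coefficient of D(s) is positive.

Step 1. feedback reduction of H1, H2 -> (4*s^2 + 8*s - 6)/(2*s^4 + 6*s^3 - s^2 - 3*s - 5)
Step 2. collapse the loop ([H1/(1+H1*H2)] forward, H3 return): this yields T(s), and no further normalization is needed

Therefore the answer is (16*s^3 + 20*s^2 - 48*s + 18)/(8*s^5 + 18*s^4 - 22*s^3 - s^2 + 5*s + 3).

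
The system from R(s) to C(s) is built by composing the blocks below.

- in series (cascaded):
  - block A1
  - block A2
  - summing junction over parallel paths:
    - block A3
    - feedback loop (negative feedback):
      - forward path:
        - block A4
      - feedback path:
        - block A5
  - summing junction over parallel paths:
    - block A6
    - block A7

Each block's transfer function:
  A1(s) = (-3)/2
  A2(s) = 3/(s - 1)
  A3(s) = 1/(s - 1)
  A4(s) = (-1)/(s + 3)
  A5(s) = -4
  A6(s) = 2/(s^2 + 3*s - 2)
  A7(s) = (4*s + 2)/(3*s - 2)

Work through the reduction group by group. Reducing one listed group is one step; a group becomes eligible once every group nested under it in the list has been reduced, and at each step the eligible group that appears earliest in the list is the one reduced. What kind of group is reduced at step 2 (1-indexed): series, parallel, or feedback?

1. feedback reduction of A4, A5
2. add A3, [A4/(1+A4*A5)] (parallel)
3. sum the parallel branches A6, A7
4. combine A1, A2, (A3+[A4/(1+A4*A5)]), (A6+A7) in series
Step 2 collapses a parallel group.

Answer: parallel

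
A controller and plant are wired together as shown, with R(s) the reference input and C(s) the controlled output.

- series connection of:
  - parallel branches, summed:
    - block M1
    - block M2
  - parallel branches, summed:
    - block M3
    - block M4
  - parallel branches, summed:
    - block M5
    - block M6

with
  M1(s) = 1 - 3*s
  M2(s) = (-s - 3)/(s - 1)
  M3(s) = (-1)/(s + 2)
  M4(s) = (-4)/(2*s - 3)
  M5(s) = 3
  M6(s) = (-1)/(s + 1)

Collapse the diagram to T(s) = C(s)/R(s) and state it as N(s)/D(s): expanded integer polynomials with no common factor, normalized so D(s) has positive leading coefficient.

Step 1. sum the parallel branches M1, M2 = (-3*s^2 + 3*s - 4)/(s - 1)
Step 2. sum the parallel branches M3, M4 = (-6*s - 5)/(2*s^2 + s - 6)
Step 3. reduce the parallel group M5, M6 = (3*s + 2)/(s + 1)
Step 4. combine (M1+M2), (M3+M4), (M5+M6) in series - this is the overall T(s), already in the required normalized form

Therefore the answer is (54*s^4 + 27*s^3 + 21*s^2 + 78*s + 40)/(2*s^4 + s^3 - 8*s^2 - s + 6).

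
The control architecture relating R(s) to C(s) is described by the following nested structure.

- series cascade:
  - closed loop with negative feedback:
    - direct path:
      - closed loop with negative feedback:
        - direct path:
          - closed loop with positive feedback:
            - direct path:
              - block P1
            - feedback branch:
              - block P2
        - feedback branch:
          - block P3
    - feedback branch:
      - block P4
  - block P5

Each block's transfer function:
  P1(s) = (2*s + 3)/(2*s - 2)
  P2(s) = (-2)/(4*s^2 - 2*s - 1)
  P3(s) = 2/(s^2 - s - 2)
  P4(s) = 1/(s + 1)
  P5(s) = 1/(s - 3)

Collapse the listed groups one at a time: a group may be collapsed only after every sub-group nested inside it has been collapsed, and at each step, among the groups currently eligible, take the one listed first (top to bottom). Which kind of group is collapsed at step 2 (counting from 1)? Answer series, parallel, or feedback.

(1) apply the feedback formula to P1, P2
(2) feedback reduction of [P1/(1-P1*P2)], P3
(3) apply the feedback formula to [[P1/(1-P1*P2)]/(1+[P1/(1-P1*P2)]*P3)], P4
(4) multiply [[[P1/(1-P1*P2)]/(1+[P1/(1-P1*P2)]*P3)]/(1+[[P1/(1-P1*P2)]/(1+[P1/(1-P1*P2)]*P3)]*P4)], P5 (series)
At step 2 the group reduced is feedback.

Hence the answer: feedback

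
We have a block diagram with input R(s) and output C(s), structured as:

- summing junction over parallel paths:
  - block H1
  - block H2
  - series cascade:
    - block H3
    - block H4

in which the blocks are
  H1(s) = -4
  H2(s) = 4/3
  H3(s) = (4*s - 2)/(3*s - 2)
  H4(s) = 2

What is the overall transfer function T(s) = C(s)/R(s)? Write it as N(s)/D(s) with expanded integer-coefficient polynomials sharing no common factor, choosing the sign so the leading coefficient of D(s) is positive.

(1) multiply H3, H4 (series): (8*s - 4)/(3*s - 2)
(2) parallel reduction of H1, H2, (H3*H4), which is the overall transfer function T(s) = C(s)/R(s) in lowest terms

Answer: 4/(9*s - 6)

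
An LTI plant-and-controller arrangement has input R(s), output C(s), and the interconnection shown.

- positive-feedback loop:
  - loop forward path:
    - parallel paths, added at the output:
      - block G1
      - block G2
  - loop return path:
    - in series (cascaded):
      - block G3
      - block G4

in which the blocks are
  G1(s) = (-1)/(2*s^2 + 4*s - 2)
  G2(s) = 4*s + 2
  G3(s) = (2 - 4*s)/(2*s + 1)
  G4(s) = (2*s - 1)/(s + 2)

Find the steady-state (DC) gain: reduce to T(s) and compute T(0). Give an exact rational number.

Step 1. parallel reduction of G1, G2 gives (8*s^3 + 20*s^2 - 5)/(2*s^2 + 4*s - 2)
Step 2. multiply G3, G4 (series) gives (-8*s^2 + 8*s - 2)/(2*s^2 + 5*s + 2)
Step 3. apply the feedback formula to (G1+G2), (G3*G4) gives (16*s^5 + 80*s^4 + 116*s^3 + 30*s^2 - 25*s - 10)/(64*s^5 + 100*s^4 - 126*s^3 + 20*s^2 + 38*s - 14)
DC gain: substitute s = 0 into T(s) from step 3: T(0) = -10/(-14) = 5/7.

Therefore the answer is 5/7.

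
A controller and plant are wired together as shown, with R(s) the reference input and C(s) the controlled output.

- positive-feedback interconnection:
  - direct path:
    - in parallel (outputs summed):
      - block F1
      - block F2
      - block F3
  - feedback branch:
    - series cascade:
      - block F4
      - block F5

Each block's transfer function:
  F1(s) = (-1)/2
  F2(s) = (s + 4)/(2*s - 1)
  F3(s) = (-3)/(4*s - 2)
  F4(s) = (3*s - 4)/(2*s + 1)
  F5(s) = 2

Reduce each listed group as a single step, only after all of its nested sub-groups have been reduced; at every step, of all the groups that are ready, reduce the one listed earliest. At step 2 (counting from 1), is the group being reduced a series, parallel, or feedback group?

[1] parallel reduction of F1, F2, F3
[2] series reduction of F4, F5
[3] reduce the feedback loop with forward (F1+F2+F3) and return (F4*F5)
Step 2: series.

Final answer: series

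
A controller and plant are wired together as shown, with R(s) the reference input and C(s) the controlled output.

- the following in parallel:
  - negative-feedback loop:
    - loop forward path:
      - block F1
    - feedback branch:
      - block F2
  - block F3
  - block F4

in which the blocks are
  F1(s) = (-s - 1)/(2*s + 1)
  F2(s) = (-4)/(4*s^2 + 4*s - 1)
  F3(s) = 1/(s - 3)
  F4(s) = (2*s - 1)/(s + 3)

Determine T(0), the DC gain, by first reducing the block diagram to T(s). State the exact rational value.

First reduce the diagram to T(s).

Step 1. collapse the loop (F1 forward, F2 return); result (-4*s^3 - 8*s^2 - 3*s + 1)/(8*s^3 + 12*s^2 + 6*s + 3)
Step 2. sum the parallel branches [F1/(1+F1*F2)], F3, F4; result (12*s^5 - 32*s^4 + 21*s^3 + 115*s^2 + 45*s + 9)/(8*s^5 + 12*s^4 - 66*s^3 - 105*s^2 - 54*s - 27)
Step 2 gives the overall T(s). Then T(0) = 9/(-27) = -1/3.

Answer: -1/3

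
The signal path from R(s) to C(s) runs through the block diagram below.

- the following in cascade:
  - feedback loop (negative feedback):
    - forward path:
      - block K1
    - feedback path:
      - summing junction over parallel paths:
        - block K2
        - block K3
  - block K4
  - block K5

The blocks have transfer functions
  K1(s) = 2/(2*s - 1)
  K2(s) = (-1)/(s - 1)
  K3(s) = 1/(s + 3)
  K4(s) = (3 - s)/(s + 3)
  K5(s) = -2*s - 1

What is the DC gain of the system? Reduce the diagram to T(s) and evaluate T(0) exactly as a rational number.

(1) combine K2, K3 in parallel, giving (-4)/(s^2 + 2*s - 3)
(2) apply the feedback formula to K1, (K2+K3), giving (2*s^2 + 4*s - 6)/(2*s^3 + 3*s^2 - 8*s - 5)
(3) multiply [K1/(1+K1*(K2+K3))], K4, K5 (series), giving (4*s^3 - 14*s^2 + 4*s + 6)/(2*s^3 + 3*s^2 - 8*s - 5)
DC gain: substitute s = 0 into T(s) from step 3: T(0) = 6/(-5) = -6/5.

Final answer: -6/5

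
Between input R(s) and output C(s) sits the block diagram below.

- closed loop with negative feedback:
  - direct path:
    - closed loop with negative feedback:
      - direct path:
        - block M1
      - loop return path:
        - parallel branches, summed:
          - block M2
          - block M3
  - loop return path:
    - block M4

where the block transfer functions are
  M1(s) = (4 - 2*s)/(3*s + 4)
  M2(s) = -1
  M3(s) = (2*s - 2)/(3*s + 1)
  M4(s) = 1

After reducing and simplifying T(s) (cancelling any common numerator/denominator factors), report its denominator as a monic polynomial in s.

The answer is s^2 + 27*s/5 - 4/5.

Reasoning:
[1] combine M2, M3 in parallel, giving (-s - 3)/(3*s + 1)
[2] reduce the feedback loop with forward M1 and return (M2+M3), giving (-6*s^2 + 10*s + 4)/(11*s^2 + 17*s - 8)
[3] apply the feedback formula to [M1/(1+M1*(M2+M3))], M4, giving (-6*s^2 + 10*s + 4)/(5*s^2 + 27*s - 4)
That last expression is T(s), already simplified. Scaling its denominator by 1/5 (the reciprocal of the leading coefficient) yields the monic denominator.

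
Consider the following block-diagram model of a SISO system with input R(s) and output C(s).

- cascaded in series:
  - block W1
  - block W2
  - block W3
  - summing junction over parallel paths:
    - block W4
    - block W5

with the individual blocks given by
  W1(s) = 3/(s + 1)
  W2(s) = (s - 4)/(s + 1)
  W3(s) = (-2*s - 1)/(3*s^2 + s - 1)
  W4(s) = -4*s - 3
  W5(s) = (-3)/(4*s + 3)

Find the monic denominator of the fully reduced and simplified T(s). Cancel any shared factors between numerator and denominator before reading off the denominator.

(1) sum the parallel branches W4, W5 gives (-16*s^2 - 24*s - 12)/(4*s + 3)
(2) series reduction of W1, W2, W3, (W4+W5) gives (96*s^4 - 192*s^3 - 624*s^2 - 540*s - 144)/(12*s^5 + 37*s^4 + 37*s^3 + 8*s^2 - 7*s - 3)
T(s) is the step-2 result (common factors already cancelled). Leading coefficient of the denominator: 12. Divide through by 12 for the monic polynomial.

Hence the answer: s^5 + 37*s^4/12 + 37*s^3/12 + 2*s^2/3 - 7*s/12 - 1/4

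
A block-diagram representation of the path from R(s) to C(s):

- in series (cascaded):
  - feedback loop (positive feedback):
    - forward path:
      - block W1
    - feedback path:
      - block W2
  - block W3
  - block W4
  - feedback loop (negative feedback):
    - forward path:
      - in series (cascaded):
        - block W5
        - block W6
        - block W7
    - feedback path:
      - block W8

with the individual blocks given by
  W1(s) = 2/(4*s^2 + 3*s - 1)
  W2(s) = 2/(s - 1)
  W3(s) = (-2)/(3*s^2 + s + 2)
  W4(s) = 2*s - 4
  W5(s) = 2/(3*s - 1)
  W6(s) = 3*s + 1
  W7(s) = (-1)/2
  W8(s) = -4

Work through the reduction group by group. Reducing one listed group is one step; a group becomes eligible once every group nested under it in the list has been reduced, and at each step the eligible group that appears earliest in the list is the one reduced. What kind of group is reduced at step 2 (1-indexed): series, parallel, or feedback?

Step 1 - reduce the feedback loop with forward W1 and return W2
Step 2 - multiply W5, W6, W7 (series)
Step 3 - reduce the feedback loop with forward (W5*W6*W7) and return W8
Step 4 - reduce the series chain [W1/(1-W1*W2)], W3, W4, [(W5*W6*W7)/(1+(W5*W6*W7)*W8)]
Step 2 collapses a series group.

Hence the answer: series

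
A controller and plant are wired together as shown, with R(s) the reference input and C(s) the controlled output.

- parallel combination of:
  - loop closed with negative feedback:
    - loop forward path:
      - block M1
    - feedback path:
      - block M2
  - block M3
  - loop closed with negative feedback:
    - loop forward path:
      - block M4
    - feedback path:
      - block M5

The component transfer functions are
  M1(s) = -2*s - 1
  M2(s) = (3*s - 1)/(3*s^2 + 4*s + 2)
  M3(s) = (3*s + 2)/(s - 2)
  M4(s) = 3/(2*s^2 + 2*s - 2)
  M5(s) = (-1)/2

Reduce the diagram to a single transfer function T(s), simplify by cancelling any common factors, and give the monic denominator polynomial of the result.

Step 1. feedback reduction of M1, M2: (6*s^3 + 11*s^2 + 8*s + 2)/(3*s^2 - 3*s - 3)
Step 2. reduce the feedback loop with forward M4 and return M5: 6/(4*s^2 + 4*s - 7)
Step 3. parallel reduction of [M1/(1+M1*M2)], M3, [M4/(1+M4*M5)]: (24*s^6 + 56*s^5 - 78*s^4 - 222*s^3 - 91*s^2 + 181*s + 106)/(12*s^5 - 24*s^4 - 45*s^3 + 99*s^2 + 3*s - 42)
That last expression is T(s), already simplified. Scaling its denominator by 1/12 (the reciprocal of the leading coefficient) yields the monic denominator.

Hence the answer: s^5 - 2*s^4 - 15*s^3/4 + 33*s^2/4 + s/4 - 7/2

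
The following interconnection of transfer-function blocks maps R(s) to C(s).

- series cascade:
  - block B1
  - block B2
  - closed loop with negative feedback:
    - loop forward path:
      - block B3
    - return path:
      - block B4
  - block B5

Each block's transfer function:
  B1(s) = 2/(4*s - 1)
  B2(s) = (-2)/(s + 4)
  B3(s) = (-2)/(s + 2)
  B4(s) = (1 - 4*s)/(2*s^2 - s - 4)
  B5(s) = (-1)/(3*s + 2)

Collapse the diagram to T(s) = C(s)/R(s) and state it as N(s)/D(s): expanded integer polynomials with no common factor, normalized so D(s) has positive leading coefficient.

First reduce the diagram to T(s).

Step 1. feedback reduction of B3, B4 = (-4*s^2 + 2*s + 8)/(2*s^3 + 3*s^2 + 2*s - 10)
Step 2. cascade B1, B2, [B3/(1+B3*B4)], B5 - this is the overall T(s), already in the required normalized form

Answer: (-16*s^2 + 8*s + 32)/(24*s^6 + 142*s^5 + 219*s^4 + 24*s^3 - 518*s^2 - 196*s + 80)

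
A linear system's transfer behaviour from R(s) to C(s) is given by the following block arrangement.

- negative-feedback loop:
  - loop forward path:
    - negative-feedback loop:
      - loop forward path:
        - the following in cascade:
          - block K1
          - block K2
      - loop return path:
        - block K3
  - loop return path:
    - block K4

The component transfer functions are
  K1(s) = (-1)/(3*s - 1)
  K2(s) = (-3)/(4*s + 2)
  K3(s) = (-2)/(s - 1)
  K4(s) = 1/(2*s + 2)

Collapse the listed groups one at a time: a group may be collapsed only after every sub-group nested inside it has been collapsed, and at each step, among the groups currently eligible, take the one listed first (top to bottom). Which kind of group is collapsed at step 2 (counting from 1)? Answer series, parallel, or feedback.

The answer is feedback.

Reasoning:
[1] reduce the series chain K1, K2
[2] reduce the feedback loop with forward (K1*K2) and return K3
[3] collapse the loop ([(K1*K2)/(1+(K1*K2)*K3)] forward, K4 return)
At step 2 the group reduced is feedback.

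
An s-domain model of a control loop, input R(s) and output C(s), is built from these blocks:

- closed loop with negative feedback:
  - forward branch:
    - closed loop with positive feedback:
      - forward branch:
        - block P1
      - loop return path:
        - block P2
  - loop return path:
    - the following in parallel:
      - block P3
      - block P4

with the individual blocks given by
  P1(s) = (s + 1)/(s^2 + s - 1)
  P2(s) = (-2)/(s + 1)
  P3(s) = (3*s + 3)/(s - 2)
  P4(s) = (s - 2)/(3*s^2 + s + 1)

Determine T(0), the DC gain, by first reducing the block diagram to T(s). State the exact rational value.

Step 1: close the feedback loop around P1, P2 = (s + 1)/(s^2 + s + 1)
Step 2: reduce the parallel group P3, P4 = (9*s^3 + 13*s^2 + 2*s + 7)/(3*s^3 - 5*s^2 - s - 2)
Step 3: apply the feedback formula to [P1/(1-P1*P2)], (P3+P4) = (3*s^4 - 2*s^3 - 6*s^2 - 3*s - 2)/(3*s^5 + 7*s^4 + 19*s^3 + 7*s^2 + 6*s + 5)
That last expression is T(s); at s = 0 only the constant terms survive, so T(0) = -2/5.

Final answer: -2/5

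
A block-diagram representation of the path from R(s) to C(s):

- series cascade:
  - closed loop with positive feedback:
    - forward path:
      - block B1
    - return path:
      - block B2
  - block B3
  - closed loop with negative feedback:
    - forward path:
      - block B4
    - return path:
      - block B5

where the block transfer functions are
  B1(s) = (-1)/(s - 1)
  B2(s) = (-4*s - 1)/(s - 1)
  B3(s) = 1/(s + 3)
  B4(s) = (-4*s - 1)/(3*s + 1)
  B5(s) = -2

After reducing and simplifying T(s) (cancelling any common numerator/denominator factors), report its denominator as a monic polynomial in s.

First reduce the diagram to T(s).

Step 1: collapse the loop (B1 forward, B2 return) gives (1 - s)/(s^2 - 6*s)
Step 2: feedback reduction of B4, B5 gives (-4*s - 1)/(11*s + 3)
Step 3: combine [B1/(1-B1*B2)], B3, [B4/(1+B4*B5)] in series gives (4*s^2 - 3*s - 1)/(11*s^4 - 30*s^3 - 207*s^2 - 54*s)
That last expression is T(s), already simplified. Scaling its denominator by 1/11 (the reciprocal of the leading coefficient) yields the monic denominator.

Answer: s^4 - 30*s^3/11 - 207*s^2/11 - 54*s/11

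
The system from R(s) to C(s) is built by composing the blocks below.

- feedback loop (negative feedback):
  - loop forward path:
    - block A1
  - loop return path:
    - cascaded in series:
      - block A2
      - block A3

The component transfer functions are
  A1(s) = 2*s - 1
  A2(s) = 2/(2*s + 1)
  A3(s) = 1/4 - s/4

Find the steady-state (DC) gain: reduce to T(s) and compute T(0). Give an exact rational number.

1. multiply A2, A3 (series): (1 - s)/(4*s + 2)
2. close the feedback loop around A1, (A2*A3): (2 - 8*s^2)/(2*s^2 - 7*s - 1)
Step 2 gives the overall T(s). Then T(0) = 2/(-1) = -2.

Hence the answer: -2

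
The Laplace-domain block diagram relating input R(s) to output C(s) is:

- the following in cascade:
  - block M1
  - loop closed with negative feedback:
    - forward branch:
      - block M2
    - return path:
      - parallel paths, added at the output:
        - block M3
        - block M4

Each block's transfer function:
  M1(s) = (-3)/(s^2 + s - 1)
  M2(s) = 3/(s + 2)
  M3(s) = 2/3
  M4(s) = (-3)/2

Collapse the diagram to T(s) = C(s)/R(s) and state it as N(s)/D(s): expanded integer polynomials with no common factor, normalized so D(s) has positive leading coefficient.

Step 1 - add M3, M4 (parallel) -> (-5)/6
Step 2 - reduce the feedback loop with forward M2 and return (M3+M4) -> 6/(2*s - 1)
Step 3 - series reduction of M1, [M2/(1+M2*(M3+M4))]: this yields T(s), and no further normalization is needed

Final answer: (-18)/(2*s^3 + s^2 - 3*s + 1)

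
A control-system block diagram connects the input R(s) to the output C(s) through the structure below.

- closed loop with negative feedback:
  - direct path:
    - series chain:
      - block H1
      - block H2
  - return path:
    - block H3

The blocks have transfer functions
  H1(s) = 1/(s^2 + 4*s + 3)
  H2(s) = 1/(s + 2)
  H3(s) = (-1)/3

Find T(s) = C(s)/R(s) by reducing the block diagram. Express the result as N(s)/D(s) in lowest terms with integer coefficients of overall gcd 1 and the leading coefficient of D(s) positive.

Answer: 3/(3*s^3 + 18*s^2 + 33*s + 17)

Working:
(1) series reduction of H1, H2, giving 1/(s^3 + 6*s^2 + 11*s + 6)
(2) reduce the feedback loop with forward (H1*H2) and return H3; the result is T(s) itself (integer coefficients, no common factor, positive leading denominator coefficient)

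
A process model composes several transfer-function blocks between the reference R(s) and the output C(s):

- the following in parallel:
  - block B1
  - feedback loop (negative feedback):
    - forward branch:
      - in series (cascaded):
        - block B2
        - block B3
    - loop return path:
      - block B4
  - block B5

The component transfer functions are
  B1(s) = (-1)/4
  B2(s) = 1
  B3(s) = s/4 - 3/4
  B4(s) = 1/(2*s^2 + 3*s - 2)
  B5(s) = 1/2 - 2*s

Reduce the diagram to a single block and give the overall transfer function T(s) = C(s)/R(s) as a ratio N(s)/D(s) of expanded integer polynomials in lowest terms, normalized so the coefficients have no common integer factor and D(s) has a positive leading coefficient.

[1] multiply B2, B3 (series) = s/4 - 3/4
[2] feedback reduction of (B2*B3), B4 = (2*s^3 - 3*s^2 - 11*s + 6)/(8*s^2 + 13*s - 11)
[3] sum the parallel branches B1, [(B2*B3)/(1+(B2*B3)*B4)], B5: this yields T(s), and no further normalization is needed

Therefore the answer is (-56*s^3 - 108*s^2 + 57*s + 13)/(32*s^2 + 52*s - 44).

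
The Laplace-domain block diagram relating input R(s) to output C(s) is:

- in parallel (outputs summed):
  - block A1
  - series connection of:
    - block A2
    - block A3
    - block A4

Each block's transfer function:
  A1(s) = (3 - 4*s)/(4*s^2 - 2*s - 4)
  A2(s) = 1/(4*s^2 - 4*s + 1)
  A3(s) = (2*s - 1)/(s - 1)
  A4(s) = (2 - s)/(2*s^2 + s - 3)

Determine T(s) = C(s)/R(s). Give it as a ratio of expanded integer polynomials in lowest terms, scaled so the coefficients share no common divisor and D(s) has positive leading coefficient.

[1] reduce the series chain A2, A3, A4; result (2 - s)/(4*s^4 - 4*s^3 - 7*s^2 + 10*s - 3)
[2] reduce the parallel group A1, (A2*A3*A4), which is the overall transfer function T(s) = C(s)/R(s) in lowest terms

Final answer: (-16*s^5 + 28*s^4 + 12*s^3 - 51*s^2 + 42*s - 17)/(16*s^6 - 24*s^5 - 36*s^4 + 70*s^3 - 4*s^2 - 34*s + 12)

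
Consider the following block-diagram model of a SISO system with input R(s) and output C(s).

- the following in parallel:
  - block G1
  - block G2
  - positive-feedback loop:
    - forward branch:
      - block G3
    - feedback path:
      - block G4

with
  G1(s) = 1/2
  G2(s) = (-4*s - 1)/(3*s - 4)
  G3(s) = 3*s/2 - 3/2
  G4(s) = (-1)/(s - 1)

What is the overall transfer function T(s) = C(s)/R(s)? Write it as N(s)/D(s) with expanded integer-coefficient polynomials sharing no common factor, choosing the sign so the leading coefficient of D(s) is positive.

(1) reduce the feedback loop with forward G3 and return G4: 3*s/5 - 3/5
(2) add G1, G2, [G3/(1-G3*G4)] (parallel), giving the overall T(s)

Final answer: (18*s^2 - 67*s - 6)/(30*s - 40)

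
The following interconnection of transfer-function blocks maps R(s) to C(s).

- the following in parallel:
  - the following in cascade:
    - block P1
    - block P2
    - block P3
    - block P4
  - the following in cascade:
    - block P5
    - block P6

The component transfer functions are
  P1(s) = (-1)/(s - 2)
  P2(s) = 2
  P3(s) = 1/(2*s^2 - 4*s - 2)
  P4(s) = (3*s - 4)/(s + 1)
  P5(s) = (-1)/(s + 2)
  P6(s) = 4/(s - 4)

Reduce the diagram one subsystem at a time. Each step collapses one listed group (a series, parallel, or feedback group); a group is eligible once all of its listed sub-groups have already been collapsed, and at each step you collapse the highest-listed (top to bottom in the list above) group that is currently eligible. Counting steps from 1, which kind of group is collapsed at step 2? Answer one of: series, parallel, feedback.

The answer is series.

Reasoning:
(1) combine P1, P2, P3, P4 in series
(2) multiply P5, P6 (series)
(3) parallel reduction of (P1*P2*P3*P4), (P5*P6)
Step 2: series.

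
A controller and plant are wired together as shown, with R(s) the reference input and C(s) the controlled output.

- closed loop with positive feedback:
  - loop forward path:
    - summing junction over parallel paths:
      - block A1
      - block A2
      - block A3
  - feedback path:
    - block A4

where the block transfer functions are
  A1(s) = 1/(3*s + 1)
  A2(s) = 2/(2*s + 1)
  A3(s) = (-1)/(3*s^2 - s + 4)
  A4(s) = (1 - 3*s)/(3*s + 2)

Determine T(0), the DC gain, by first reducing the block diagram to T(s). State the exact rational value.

Step 1 - add A1, A2, A3 (parallel): (24*s^3 - 5*s^2 + 24*s + 11)/(18*s^4 + 9*s^3 + 22*s^2 + 19*s + 4)
Step 2 - apply the feedback formula to (A1+A2+A3), A4: (72*s^4 + 33*s^3 + 62*s^2 + 81*s + 22)/(54*s^5 + 135*s^4 + 45*s^3 + 178*s^2 + 59*s - 3)
Step 2 gives the overall T(s). Then T(0) = 22/(-3) = -22/3.

Answer: -22/3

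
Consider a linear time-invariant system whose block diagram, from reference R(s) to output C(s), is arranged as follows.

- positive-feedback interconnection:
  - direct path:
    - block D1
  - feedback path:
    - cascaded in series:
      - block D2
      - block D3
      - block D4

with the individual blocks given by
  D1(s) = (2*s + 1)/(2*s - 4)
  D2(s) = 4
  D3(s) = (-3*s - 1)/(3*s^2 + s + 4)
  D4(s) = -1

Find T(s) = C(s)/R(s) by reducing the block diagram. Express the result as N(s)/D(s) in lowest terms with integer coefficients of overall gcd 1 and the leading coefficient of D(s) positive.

Step 1. cascade D2, D3, D4 = (12*s + 4)/(3*s^2 + s + 4)
Step 2. collapse the loop (D1 forward, (D2*D3*D4) return); the result is T(s) itself (integer coefficients, no common factor, positive leading denominator coefficient)

Therefore the answer is (6*s^3 + 5*s^2 + 9*s + 4)/(6*s^3 - 34*s^2 - 16*s - 20).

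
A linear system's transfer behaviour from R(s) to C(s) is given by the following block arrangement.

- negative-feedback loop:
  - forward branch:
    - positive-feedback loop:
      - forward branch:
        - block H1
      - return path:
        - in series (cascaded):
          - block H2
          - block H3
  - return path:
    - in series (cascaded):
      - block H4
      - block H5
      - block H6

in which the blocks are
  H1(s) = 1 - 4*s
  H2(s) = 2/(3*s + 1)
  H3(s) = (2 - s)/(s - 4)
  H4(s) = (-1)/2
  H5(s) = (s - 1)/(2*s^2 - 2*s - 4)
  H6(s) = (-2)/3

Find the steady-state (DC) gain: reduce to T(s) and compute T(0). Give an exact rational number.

(1) combine H2, H3 in series, giving (4 - 2*s)/(3*s^2 - 11*s - 4)
(2) collapse the loop (H1 forward, (H2*H3) return), giving (12*s^3 - 47*s^2 - 5*s + 4)/(5*s^2 - 7*s + 8)
(3) series reduction of H4, H5, H6, giving (s - 1)/(6*s^2 - 6*s - 12)
(4) apply the feedback formula to [H1/(1-H1*(H2*H3))], (H4*H5*H6), giving (72*s^5 - 354*s^4 + 108*s^3 + 618*s^2 + 36*s - 48)/(42*s^4 - 131*s^3 + 72*s^2 + 45*s - 100)
DC gain: substitute s = 0 into T(s) from step 4: T(0) = -48/(-100) = 12/25.

Answer: 12/25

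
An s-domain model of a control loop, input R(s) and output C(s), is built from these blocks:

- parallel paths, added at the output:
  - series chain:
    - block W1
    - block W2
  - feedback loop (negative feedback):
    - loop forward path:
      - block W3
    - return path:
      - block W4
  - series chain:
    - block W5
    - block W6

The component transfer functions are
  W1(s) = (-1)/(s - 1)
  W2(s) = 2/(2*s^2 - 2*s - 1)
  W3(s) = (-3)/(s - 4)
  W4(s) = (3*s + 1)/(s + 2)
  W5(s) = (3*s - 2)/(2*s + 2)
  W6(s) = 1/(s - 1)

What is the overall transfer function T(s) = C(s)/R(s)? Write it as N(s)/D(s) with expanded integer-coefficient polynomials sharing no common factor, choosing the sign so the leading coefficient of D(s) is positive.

Answer: (-6*s^5 - 88*s^4 + 83*s^3 + 165*s^2 + 25*s + 10)/(4*s^6 - 48*s^5 - 6*s^4 + 114*s^3 + 24*s^2 - 66*s - 22)

Working:
Step 1: series reduction of W1, W2, giving (-2)/(2*s^3 - 4*s^2 + s + 1)
Step 2: apply the feedback formula to W3, W4, giving (-3*s - 6)/(s^2 - 11*s - 11)
Step 3: cascade W5, W6, giving (3*s - 2)/(2*s^2 - 2)
Step 4: reduce the parallel group (W1*W2), [W3/(1+W3*W4)], (W5*W6) - this is the overall T(s), already in the required normalized form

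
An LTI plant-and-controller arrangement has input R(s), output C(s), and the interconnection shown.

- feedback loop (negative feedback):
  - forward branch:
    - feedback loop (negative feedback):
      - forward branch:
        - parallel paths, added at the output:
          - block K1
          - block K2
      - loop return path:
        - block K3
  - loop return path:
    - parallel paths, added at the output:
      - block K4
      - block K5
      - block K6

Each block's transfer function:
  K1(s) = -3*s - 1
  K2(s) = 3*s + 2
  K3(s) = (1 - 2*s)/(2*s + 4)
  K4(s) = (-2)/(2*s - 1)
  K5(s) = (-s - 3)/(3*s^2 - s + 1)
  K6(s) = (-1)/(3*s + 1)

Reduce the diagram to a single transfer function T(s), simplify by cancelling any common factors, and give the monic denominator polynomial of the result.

Answer: s^4 - 63*s^3/10 - 17*s^2/15 - 4*s/15 + 1/10

Working:
(1) reduce the parallel group K1, K2 -> 1
(2) close the feedback loop around (K1+K2), K3 -> 2*s/5 + 4/5
(3) parallel reduction of K4, K5, K6 -> (-30*s^3 - 12*s^2 - 3*s + 2)/(18*s^4 - 9*s^3 + 4*s^2 - 1)
(4) feedback reduction of [(K1+K2)/(1+(K1+K2)*K3)], (K4+K5+K6) -> (36*s^5 + 54*s^4 - 28*s^3 + 16*s^2 - 2*s - 4)/(30*s^4 - 189*s^3 - 34*s^2 - 8*s + 3)
T(s) is the step-4 result (common factors already cancelled). Leading coefficient of the denominator: 30. Divide through by 30 for the monic polynomial.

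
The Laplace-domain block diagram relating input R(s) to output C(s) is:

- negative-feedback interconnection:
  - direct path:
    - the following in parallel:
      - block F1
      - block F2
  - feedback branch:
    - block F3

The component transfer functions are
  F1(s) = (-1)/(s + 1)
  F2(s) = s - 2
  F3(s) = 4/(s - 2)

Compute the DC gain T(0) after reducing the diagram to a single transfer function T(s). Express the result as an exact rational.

1. sum the parallel branches F1, F2, giving (s^2 - s - 3)/(s + 1)
2. apply the feedback formula to (F1+F2), F3, giving (s^3 - 3*s^2 - s + 6)/(5*s^2 - 5*s - 14)
DC gain: substitute s = 0 into T(s) from step 2: T(0) = 6/(-14) = -3/7.

Hence the answer: -3/7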